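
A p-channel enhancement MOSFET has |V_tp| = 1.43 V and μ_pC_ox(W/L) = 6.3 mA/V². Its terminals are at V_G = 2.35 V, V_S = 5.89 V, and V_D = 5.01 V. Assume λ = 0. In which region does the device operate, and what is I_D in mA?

Triode; I_D = 9.26 mA

V_SG = V_S − V_G = 5.89 − 2.35 = 3.54 V; V_SD = V_S − V_D = 5.89 − 5.01 = 0.88 V.
V_ov = V_SG − |V_tp| = 3.54 − 1.43 = 2.11 V.
Since V_SD = 0.88 V < V_ov = 2.11 V, the device is in the triode region.
I_D = k_p [V_ov · V_SD − ½ V_SD²] = 6.3 × [2.11 × 0.88 − 0.5 × 0.88²] = 9.26 mA.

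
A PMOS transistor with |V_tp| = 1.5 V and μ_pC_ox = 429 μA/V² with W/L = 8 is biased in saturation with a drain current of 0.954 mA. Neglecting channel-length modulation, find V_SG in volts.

k_p = μ_pC_ox · (W/L) = 3.432 mA/V².
In saturation I_D = ½ k_p (V_SG − |V_tp|)², so V_SG − |V_tp| = √(2 I_D / k_p) = √(2 × 0.954 / 3.432) = 0.746 V.
V_SG = 1.5 + 0.746 = 2.25 V.

V_SG = 2.25 V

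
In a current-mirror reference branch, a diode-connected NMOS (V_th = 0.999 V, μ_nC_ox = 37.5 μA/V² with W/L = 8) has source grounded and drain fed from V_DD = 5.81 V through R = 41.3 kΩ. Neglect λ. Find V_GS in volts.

V_GS = 1.80 V

With gate tied to drain, V_GS = V_DS ≥ V_GS − V_th, so the device is in saturation.
k_n = μ_nC_ox · (W/L) = 0.3 mA/V².
KCL at the drain: ½ k_n (V_GS − V_th)² = (V_DD − V_GS)/R.
Let x = V_GS − 0.999. Then 6.19 x² + x − 4.811 = 0, giving x = 0.804 V (positive root), so V_GS = 1.8 V.
I_D = (V_DD − V_GS)/R = (5.81 − 1.8) / 41.3 = 0.097 mA.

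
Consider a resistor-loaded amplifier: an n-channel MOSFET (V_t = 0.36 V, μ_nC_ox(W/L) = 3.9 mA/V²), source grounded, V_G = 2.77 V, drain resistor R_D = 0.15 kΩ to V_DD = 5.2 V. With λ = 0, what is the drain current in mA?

V_GS = V_G = 2.77 V, so V_ov = 2.77 − 0.36 = 2.41 V.
Assume saturation: I_D = ½ k_n V_ov² = 0.5 × 3.9 × 2.41² = 11.3 mA, giving V_DS = V_DD − I_D R_D = 5.2 − 11.3 × 0.15 = 3.5 V.
V_DS = 3.5 V ≥ V_ov = 2.41 V, confirming saturation.

I_D = 11.3 mA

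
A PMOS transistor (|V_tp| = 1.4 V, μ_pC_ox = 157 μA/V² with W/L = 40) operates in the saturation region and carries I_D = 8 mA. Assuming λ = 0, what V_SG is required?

k_p = μ_pC_ox · (W/L) = 6.28 mA/V².
In saturation I_D = ½ k_p (V_SG − |V_tp|)², so V_SG − |V_tp| = √(2 I_D / k_p) = √(2 × 8 / 6.28) = 1.6 V.
V_SG = 1.4 + 1.6 = 3 V.

V_SG = 3.00 V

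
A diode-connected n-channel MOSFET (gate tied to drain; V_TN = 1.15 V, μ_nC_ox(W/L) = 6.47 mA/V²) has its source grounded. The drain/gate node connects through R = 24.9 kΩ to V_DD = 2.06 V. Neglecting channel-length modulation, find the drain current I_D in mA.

With gate tied to drain, V_GS = V_DS ≥ V_GS − V_TN, so the device is in saturation.
KCL at the drain: ½ k_n (V_GS − V_TN)² = (V_DD − V_GS)/R.
Let x = V_GS − 1.15. Then 80.6 x² + x − 0.91 = 0, giving x = 0.1 V (positive root), so V_GS = 1.25 V.
I_D = (V_DD − V_GS)/R = (2.06 − 1.25) / 24.9 = 0.0325 mA.

I_D = 0.0325 mA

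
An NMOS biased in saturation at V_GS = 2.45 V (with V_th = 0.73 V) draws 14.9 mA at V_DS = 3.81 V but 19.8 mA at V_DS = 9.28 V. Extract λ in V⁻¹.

λ = 0.0780 V⁻¹

With V_GS fixed, I_D ∝ (1 + λ V_DS) in saturation, so I_D2/I_D1 = (1 + λ V_DS2)/(1 + λ V_DS1).
19.8/14.9 = 1.329 = (1 + 9.28 λ)/(1 + 3.81 λ).
Solving: λ (I_D1 V_DS2 − I_D2 V_DS1) = I_D2 − I_D1, so λ = (19.8 − 14.9) / (14.9 × 9.28 − 19.8 × 3.81) = 4.9 / 62.8 = 0.078 V⁻¹.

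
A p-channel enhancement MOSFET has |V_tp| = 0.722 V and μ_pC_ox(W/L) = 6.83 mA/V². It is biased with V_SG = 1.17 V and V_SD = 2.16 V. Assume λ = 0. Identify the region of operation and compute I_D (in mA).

Saturation; I_D = 0.685 mA

V_ov = V_SG − |V_tp| = 1.17 − 0.722 = 0.448 V.
Since V_SD = 2.16 V ≥ V_ov = 0.448 V, the device is in saturation.
I_D = ½ k_p V_ov² = 0.5 × 6.83 × 0.448² = 0.685 mA.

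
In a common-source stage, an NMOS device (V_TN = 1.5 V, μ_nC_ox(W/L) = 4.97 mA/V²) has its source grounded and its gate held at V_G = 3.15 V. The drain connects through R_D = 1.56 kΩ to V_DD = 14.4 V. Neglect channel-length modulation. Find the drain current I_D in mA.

I_D = 6.77 mA

V_GS = V_G = 3.15 V, so V_ov = 3.15 − 1.5 = 1.65 V.
Assume saturation: I_D = ½ k_n V_ov² = 0.5 × 4.97 × 1.65² = 6.77 mA, giving V_DS = V_DD − I_D R_D = 14.4 − 6.77 × 1.56 = 3.85 V.
V_DS = 3.85 V ≥ V_ov = 1.65 V, confirming saturation.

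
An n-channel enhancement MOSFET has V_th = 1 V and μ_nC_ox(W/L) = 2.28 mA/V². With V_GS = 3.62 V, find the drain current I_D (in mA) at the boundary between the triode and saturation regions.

At the boundary V_DS = V_ov = V_GS − V_th = 3.62 − 1 = 2.62 V.
I_D = ½ k_n V_ov² = 0.5 × 2.28 × 2.62² = 7.83 mA.

I_D = 7.83 mA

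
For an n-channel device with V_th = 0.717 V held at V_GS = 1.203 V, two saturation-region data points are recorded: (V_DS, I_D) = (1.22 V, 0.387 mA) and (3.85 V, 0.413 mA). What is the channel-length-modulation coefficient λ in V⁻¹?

With V_GS fixed, I_D ∝ (1 + λ V_DS) in saturation, so I_D2/I_D1 = (1 + λ V_DS2)/(1 + λ V_DS1).
0.413/0.387 = 1.067 = (1 + 3.85 λ)/(1 + 1.22 λ).
Solving: λ (I_D1 V_DS2 − I_D2 V_DS1) = I_D2 − I_D1, so λ = (0.413 − 0.387) / (0.387 × 3.85 − 0.413 × 1.22) = 0.026 / 0.986 = 0.0264 V⁻¹.

λ = 0.0264 V⁻¹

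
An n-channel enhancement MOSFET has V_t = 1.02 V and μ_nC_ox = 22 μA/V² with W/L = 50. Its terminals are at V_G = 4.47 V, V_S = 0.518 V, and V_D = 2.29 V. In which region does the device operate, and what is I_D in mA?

Triode; I_D = 3.99 mA

V_GS = V_G − V_S = 4.47 − 0.518 = 3.95 V; V_DS = V_D − V_S = 2.29 − 0.518 = 1.77 V.
k_n = μ_nC_ox · (W/L) = 1.1 mA/V².
V_ov = V_GS − V_t = 3.95 − 1.02 = 2.93 V.
Since V_DS = 1.77 V < V_ov = 2.93 V, the device is in the triode region.
I_D = k_n [V_ov · V_DS − ½ V_DS²] = 1.1 × [2.93 × 1.77 − 0.5 × 1.77²] = 3.99 mA.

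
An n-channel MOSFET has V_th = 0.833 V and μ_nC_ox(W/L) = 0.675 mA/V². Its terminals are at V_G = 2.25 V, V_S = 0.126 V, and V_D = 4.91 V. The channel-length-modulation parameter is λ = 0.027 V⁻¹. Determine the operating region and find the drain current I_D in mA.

Saturation; I_D = 0.635 mA

V_GS = V_G − V_S = 2.25 − 0.126 = 2.12 V; V_DS = V_D − V_S = 4.91 − 0.126 = 4.78 V.
V_ov = V_GS − V_th = 2.12 − 0.833 = 1.29 V.
Since V_DS = 4.78 V ≥ V_ov = 1.29 V, the device is in saturation.
I_D = ½ k_n V_ov² (1 + λ V_DS) = 0.5 × 0.675 × 1.29² × (1 + 0.027 × 4.78) = 0.635 mA.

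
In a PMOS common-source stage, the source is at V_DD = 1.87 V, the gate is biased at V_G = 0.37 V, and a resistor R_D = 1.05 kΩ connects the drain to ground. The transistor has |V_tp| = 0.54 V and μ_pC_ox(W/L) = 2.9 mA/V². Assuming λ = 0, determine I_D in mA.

V_SG = V_DD − V_G = 1.87 − 0.37 = 1.5 V, so V_ov = 1.5 − 0.54 = 0.96 V.
Assume saturation: I_D = ½ k_p V_ov² = 0.5 × 2.9 × 0.96² = 1.34 mA, giving V_SD = V_DD − I_D R_D = 1.87 − 1.34 × 1.05 = 0.467 V.
But 0.467 V < V_ov = 0.96 V, so the device is actually in triode.
In triode I_D = k_p[V_ov V_SD − ½ V_SD²] and I_D = (V_DD − V_SD)/R_D. Equating: 1.52 V_SD² − 3.923 V_SD + 1.87 = 0, giving V_SD = 0.631 V (the root below V_ov).
I_D = (1.87 − 0.631) / 1.05 = 1.18 mA.

I_D = 1.18 mA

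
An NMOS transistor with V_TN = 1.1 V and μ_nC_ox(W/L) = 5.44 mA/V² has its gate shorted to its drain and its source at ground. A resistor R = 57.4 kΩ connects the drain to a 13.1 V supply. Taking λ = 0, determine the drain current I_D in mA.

I_D = 0.204 mA

With gate tied to drain, V_GS = V_DS ≥ V_GS − V_TN, so the device is in saturation.
KCL at the drain: ½ k_n (V_GS − V_TN)² = (V_DD − V_GS)/R.
Let x = V_GS − 1.1. Then 156 x² + x − 12 = 0, giving x = 0.274 V (positive root), so V_GS = 1.37 V.
I_D = (V_DD − V_GS)/R = (13.1 − 1.37) / 57.4 = 0.204 mA.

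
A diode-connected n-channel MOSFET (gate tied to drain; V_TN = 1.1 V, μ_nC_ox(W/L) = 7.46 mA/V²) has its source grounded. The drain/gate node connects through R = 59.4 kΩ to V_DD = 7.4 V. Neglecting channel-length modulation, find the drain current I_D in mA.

With gate tied to drain, V_GS = V_DS ≥ V_GS − V_TN, so the device is in saturation.
KCL at the drain: ½ k_n (V_GS − V_TN)² = (V_DD − V_GS)/R.
Let x = V_GS − 1.1. Then 222 x² + x − 6.3 = 0, giving x = 0.166 V (positive root), so V_GS = 1.27 V.
I_D = (V_DD − V_GS)/R = (7.4 − 1.27) / 59.4 = 0.103 mA.

I_D = 0.103 mA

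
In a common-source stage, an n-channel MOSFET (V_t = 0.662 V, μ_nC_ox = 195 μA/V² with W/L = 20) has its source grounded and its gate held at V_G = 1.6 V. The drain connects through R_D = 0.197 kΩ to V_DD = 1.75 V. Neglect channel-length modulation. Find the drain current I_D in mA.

I_D = 1.72 mA

V_GS = V_G = 1.6 V, so V_ov = 1.6 − 0.662 = 0.938 V.
k_n = μ_nC_ox · (W/L) = 3.9 mA/V².
Assume saturation: I_D = ½ k_n V_ov² = 0.5 × 3.9 × 0.938² = 1.72 mA, giving V_DS = V_DD − I_D R_D = 1.75 − 1.72 × 0.197 = 1.41 V.
V_DS = 1.41 V ≥ V_ov = 0.938 V, confirming saturation.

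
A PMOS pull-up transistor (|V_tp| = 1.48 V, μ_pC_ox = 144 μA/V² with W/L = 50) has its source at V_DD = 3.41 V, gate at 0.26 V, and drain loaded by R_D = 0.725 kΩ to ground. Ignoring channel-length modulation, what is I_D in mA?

I_D = 4.16 mA

V_SG = V_DD − V_G = 3.41 − 0.26 = 3.15 V, so V_ov = 3.15 − 1.48 = 1.67 V.
k_p = μ_pC_ox · (W/L) = 7.2 mA/V².
Assume saturation: I_D = ½ k_p V_ov² = 0.5 × 7.2 × 1.67² = 10 mA, giving V_SD = V_DD − I_D R_D = 3.41 − 10 × 0.725 = -3.87 V.
But -3.87 V < V_ov = 1.67 V, so the device is actually in triode.
In triode I_D = k_p[V_ov V_SD − ½ V_SD²] and I_D = (V_DD − V_SD)/R_D. Equating: 2.61 V_SD² − 9.717 V_SD + 3.41 = 0, giving V_SD = 0.392 V (the root below V_ov).
I_D = (3.41 − 0.392) / 0.725 = 4.16 mA.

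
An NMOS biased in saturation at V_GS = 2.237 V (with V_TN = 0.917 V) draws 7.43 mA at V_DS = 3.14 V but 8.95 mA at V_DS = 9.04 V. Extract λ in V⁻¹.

λ = 0.0389 V⁻¹

With V_GS fixed, I_D ∝ (1 + λ V_DS) in saturation, so I_D2/I_D1 = (1 + λ V_DS2)/(1 + λ V_DS1).
8.95/7.43 = 1.205 = (1 + 9.04 λ)/(1 + 3.14 λ).
Solving: λ (I_D1 V_DS2 − I_D2 V_DS1) = I_D2 − I_D1, so λ = (8.95 − 7.43) / (7.43 × 9.04 − 8.95 × 3.14) = 1.52 / 39.1 = 0.0389 V⁻¹.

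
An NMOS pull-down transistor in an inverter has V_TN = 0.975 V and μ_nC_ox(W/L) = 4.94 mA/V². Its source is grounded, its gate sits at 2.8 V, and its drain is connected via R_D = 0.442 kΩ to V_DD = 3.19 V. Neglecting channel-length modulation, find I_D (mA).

I_D = 5.48 mA

V_GS = V_G = 2.8 V, so V_ov = 2.8 − 0.975 = 1.82 V.
Assume saturation: I_D = ½ k_n V_ov² = 0.5 × 4.94 × 1.82² = 8.23 mA, giving V_DS = V_DD − I_D R_D = 3.19 − 8.23 × 0.442 = -0.446 V.
But -0.446 V < V_ov = 1.82 V, so the device is actually in triode.
In triode I_D = k_n[V_ov V_DS − ½ V_DS²] and I_D = (V_DD − V_DS)/R_D. Equating: 1.09 V_DS² − 4.985 V_DS + 3.19 = 0, giving V_DS = 0.77 V (the root below V_ov).
I_D = (3.19 − 0.77) / 0.442 = 5.48 mA.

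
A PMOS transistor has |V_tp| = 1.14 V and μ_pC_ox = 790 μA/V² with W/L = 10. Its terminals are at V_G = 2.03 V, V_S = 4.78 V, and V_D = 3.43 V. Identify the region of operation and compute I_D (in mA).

V_SG = V_S − V_G = 4.78 − 2.03 = 2.75 V; V_SD = V_S − V_D = 4.78 − 3.43 = 1.35 V.
k_p = μ_pC_ox · (W/L) = 7.9 mA/V².
V_ov = V_SG − |V_tp| = 2.75 − 1.14 = 1.61 V.
Since V_SD = 1.35 V < V_ov = 1.61 V, the device is in the triode region.
I_D = k_p [V_ov · V_SD − ½ V_SD²] = 7.9 × [1.61 × 1.35 − 0.5 × 1.35²] = 9.97 mA.

Triode; I_D = 9.97 mA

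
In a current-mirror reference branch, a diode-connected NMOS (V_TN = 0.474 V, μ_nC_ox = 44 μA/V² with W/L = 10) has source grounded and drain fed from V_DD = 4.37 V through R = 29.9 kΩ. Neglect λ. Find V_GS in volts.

V_GS = 1.17 V

With gate tied to drain, V_GS = V_DS ≥ V_GS − V_TN, so the device is in saturation.
k_n = μ_nC_ox · (W/L) = 0.44 mA/V².
KCL at the drain: ½ k_n (V_GS − V_TN)² = (V_DD − V_GS)/R.
Let x = V_GS − 0.474. Then 6.58 x² + x − 3.896 = 0, giving x = 0.697 V (positive root), so V_GS = 1.17 V.
I_D = (V_DD − V_GS)/R = (4.37 − 1.17) / 29.9 = 0.107 mA.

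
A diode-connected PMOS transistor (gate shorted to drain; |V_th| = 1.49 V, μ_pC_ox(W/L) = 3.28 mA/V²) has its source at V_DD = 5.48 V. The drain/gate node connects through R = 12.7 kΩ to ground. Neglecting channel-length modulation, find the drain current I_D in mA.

I_D = 0.282 mA

With gate tied to drain, V_SG = V_SD ≥ V_SG − |V_th|, so the device is in saturation.
KCL at the drain: ½ k_p (V_SG − |V_th|)² = (V_DD − V_SG)/R.
Let x = V_SG − 1.49. Then 20.8 x² + x − 3.99 = 0, giving x = 0.414 V (positive root), so V_SG = 1.9 V.
I_D = (V_DD − V_SG)/R = (5.48 − 1.9) / 12.7 = 0.282 mA.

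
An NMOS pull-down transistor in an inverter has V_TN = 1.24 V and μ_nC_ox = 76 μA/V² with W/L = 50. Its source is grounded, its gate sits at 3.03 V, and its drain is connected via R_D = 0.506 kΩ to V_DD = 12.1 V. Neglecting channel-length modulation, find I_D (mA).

I_D = 6.09 mA

V_GS = V_G = 3.03 V, so V_ov = 3.03 − 1.24 = 1.79 V.
k_n = μ_nC_ox · (W/L) = 3.8 mA/V².
Assume saturation: I_D = ½ k_n V_ov² = 0.5 × 3.8 × 1.79² = 6.09 mA, giving V_DS = V_DD − I_D R_D = 12.1 − 6.09 × 0.506 = 9.02 V.
V_DS = 9.02 V ≥ V_ov = 1.79 V, confirming saturation.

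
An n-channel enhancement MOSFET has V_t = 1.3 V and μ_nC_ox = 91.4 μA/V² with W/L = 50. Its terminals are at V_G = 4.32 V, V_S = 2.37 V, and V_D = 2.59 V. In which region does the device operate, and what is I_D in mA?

V_GS = V_G − V_S = 4.32 − 2.37 = 1.95 V; V_DS = V_D − V_S = 2.59 − 2.37 = 0.22 V.
k_n = μ_nC_ox · (W/L) = 4.57 mA/V².
V_ov = V_GS − V_t = 1.95 − 1.3 = 0.65 V.
Since V_DS = 0.22 V < V_ov = 0.65 V, the device is in the triode region.
I_D = k_n [V_ov · V_DS − ½ V_DS²] = 4.57 × [0.65 × 0.22 − 0.5 × 0.22²] = 0.543 mA.

Triode; I_D = 0.543 mA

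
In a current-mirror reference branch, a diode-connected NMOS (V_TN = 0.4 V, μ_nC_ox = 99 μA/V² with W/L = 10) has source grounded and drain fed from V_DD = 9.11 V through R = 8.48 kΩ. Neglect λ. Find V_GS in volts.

With gate tied to drain, V_GS = V_DS ≥ V_GS − V_TN, so the device is in saturation.
k_n = μ_nC_ox · (W/L) = 0.99 mA/V².
KCL at the drain: ½ k_n (V_GS − V_TN)² = (V_DD − V_GS)/R.
Let x = V_GS − 0.4. Then 4.2 x² + x − 8.71 = 0, giving x = 1.33 V (positive root), so V_GS = 1.73 V.
I_D = (V_DD − V_GS)/R = (9.11 − 1.73) / 8.48 = 0.871 mA.

V_GS = 1.73 V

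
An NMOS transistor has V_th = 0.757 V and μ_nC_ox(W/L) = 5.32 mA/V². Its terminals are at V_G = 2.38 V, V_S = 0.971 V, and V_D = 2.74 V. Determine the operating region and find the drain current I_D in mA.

Saturation; I_D = 1.13 mA

V_GS = V_G − V_S = 2.38 − 0.971 = 1.41 V; V_DS = V_D − V_S = 2.74 − 0.971 = 1.77 V.
V_ov = V_GS − V_th = 1.41 − 0.757 = 0.652 V.
Since V_DS = 1.77 V ≥ V_ov = 0.652 V, the device is in saturation.
I_D = ½ k_n V_ov² = 0.5 × 5.32 × 0.652² = 1.13 mA.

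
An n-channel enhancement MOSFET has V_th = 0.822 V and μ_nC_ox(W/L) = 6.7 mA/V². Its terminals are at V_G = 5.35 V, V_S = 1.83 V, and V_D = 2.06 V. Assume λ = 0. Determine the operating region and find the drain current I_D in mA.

Triode; I_D = 3.98 mA

V_GS = V_G − V_S = 5.35 − 1.83 = 3.52 V; V_DS = V_D − V_S = 2.06 − 1.83 = 0.23 V.
V_ov = V_GS − V_th = 3.52 − 0.822 = 2.7 V.
Since V_DS = 0.23 V < V_ov = 2.7 V, the device is in the triode region.
I_D = k_n [V_ov · V_DS − ½ V_DS²] = 6.7 × [2.7 × 0.23 − 0.5 × 0.23²] = 3.98 mA.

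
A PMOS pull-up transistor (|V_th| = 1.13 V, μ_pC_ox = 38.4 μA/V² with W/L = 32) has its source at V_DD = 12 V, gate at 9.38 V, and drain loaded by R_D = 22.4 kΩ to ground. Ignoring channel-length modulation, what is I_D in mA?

I_D = 0.521 mA

V_SG = V_DD − V_G = 12 − 9.38 = 2.62 V, so V_ov = 2.62 − 1.13 = 1.49 V.
k_p = μ_pC_ox · (W/L) = 1.229 mA/V².
Assume saturation: I_D = ½ k_p V_ov² = 0.5 × 1.229 × 1.49² = 1.36 mA, giving V_SD = V_DD − I_D R_D = 12 − 1.36 × 22.4 = -18.6 V.
But -18.6 V < V_ov = 1.49 V, so the device is actually in triode.
In triode I_D = k_p[V_ov V_SD − ½ V_SD²] and I_D = (V_DD − V_SD)/R_D. Equating: 13.8 V_SD² − 42.01 V_SD + 12 = 0, giving V_SD = 0.319 V (the root below V_ov).
I_D = (12 − 0.319) / 22.4 = 0.521 mA.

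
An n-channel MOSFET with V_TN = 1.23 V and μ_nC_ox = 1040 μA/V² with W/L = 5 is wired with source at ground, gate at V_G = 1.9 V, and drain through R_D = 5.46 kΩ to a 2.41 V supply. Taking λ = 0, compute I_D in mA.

I_D = 0.417 mA

V_GS = V_G = 1.9 V, so V_ov = 1.9 − 1.23 = 0.67 V.
k_n = μ_nC_ox · (W/L) = 5.2 mA/V².
Assume saturation: I_D = ½ k_n V_ov² = 0.5 × 5.2 × 0.67² = 1.17 mA, giving V_DS = V_DD − I_D R_D = 2.41 − 1.17 × 5.46 = -3.96 V.
But -3.96 V < V_ov = 0.67 V, so the device is actually in triode.
In triode I_D = k_n[V_ov V_DS − ½ V_DS²] and I_D = (V_DD − V_DS)/R_D. Equating: 14.2 V_DS² − 20.02 V_DS + 2.41 = 0, giving V_DS = 0.133 V (the root below V_ov).
I_D = (2.41 − 0.133) / 5.46 = 0.417 mA.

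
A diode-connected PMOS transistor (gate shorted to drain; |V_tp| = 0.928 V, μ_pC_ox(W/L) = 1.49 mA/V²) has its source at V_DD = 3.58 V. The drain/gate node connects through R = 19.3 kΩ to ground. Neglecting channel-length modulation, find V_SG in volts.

With gate tied to drain, V_SG = V_SD ≥ V_SG − |V_tp|, so the device is in saturation.
KCL at the drain: ½ k_p (V_SG − |V_tp|)² = (V_DD − V_SG)/R.
Let x = V_SG − 0.928. Then 14.4 x² + x − 2.652 = 0, giving x = 0.396 V (positive root), so V_SG = 1.32 V.
I_D = (V_DD − V_SG)/R = (3.58 − 1.32) / 19.3 = 0.117 mA.

V_SG = 1.32 V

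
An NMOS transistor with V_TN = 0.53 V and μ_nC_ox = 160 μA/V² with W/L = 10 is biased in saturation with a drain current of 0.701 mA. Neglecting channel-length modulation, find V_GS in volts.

k_n = μ_nC_ox · (W/L) = 1.6 mA/V².
In saturation I_D = ½ k_n (V_GS − V_TN)², so V_GS − V_TN = √(2 I_D / k_n) = √(2 × 0.701 / 1.6) = 0.936 V.
V_GS = 0.53 + 0.936 = 1.47 V.

V_GS = 1.47 V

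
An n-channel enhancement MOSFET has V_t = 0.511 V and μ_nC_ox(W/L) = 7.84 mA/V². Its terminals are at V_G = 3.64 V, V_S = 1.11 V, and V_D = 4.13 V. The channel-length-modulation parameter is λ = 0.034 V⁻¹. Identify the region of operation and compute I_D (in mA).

V_GS = V_G − V_S = 3.64 − 1.11 = 2.53 V; V_DS = V_D − V_S = 4.13 − 1.11 = 3.02 V.
V_ov = V_GS − V_t = 2.53 − 0.511 = 2.02 V.
Since V_DS = 3.02 V ≥ V_ov = 2.02 V, the device is in saturation.
I_D = ½ k_n V_ov² (1 + λ V_DS) = 0.5 × 7.84 × 2.02² × (1 + 0.034 × 3.02) = 17.6 mA.

Saturation; I_D = 17.6 mA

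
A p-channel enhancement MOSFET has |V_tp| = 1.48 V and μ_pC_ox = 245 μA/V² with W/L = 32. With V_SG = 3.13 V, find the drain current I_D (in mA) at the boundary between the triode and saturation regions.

At the boundary V_SD = V_ov = V_SG − |V_tp| = 3.13 − 1.48 = 1.65 V.
k_p = μ_pC_ox · (W/L) = 7.84 mA/V².
I_D = ½ k_p V_ov² = 0.5 × 7.84 × 1.65² = 10.7 mA.

I_D = 10.7 mA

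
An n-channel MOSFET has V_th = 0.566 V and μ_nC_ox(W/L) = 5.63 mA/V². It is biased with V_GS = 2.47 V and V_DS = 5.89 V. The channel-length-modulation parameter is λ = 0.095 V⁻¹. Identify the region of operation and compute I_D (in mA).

Saturation; I_D = 15.9 mA

V_ov = V_GS − V_th = 2.47 − 0.566 = 1.9 V.
Since V_DS = 5.89 V ≥ V_ov = 1.9 V, the device is in saturation.
I_D = ½ k_n V_ov² (1 + λ V_DS) = 0.5 × 5.63 × 1.9² × (1 + 0.095 × 5.89) = 15.9 mA.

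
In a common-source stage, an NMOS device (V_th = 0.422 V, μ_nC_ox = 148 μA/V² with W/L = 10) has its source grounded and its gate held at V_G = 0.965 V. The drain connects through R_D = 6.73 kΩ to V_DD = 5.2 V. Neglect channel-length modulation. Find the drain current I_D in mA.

V_GS = V_G = 0.965 V, so V_ov = 0.965 − 0.422 = 0.543 V.
k_n = μ_nC_ox · (W/L) = 1.48 mA/V².
Assume saturation: I_D = ½ k_n V_ov² = 0.5 × 1.48 × 0.543² = 0.218 mA, giving V_DS = V_DD − I_D R_D = 5.2 − 0.218 × 6.73 = 3.73 V.
V_DS = 3.73 V ≥ V_ov = 0.543 V, confirming saturation.

I_D = 0.218 mA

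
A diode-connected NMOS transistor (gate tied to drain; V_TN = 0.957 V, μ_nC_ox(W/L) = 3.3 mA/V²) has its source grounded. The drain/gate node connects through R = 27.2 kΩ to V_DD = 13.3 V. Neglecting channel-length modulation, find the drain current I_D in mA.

I_D = 0.435 mA

With gate tied to drain, V_GS = V_DS ≥ V_GS − V_TN, so the device is in saturation.
KCL at the drain: ½ k_n (V_GS − V_TN)² = (V_DD − V_GS)/R.
Let x = V_GS − 0.957. Then 44.9 x² + x − 12.34 = 0, giving x = 0.513 V (positive root), so V_GS = 1.47 V.
I_D = (V_DD − V_GS)/R = (13.3 − 1.47) / 27.2 = 0.435 mA.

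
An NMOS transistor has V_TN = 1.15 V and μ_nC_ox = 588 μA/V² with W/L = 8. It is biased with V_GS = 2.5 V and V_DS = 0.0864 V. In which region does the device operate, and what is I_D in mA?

k_n = μ_nC_ox · (W/L) = 4.704 mA/V².
V_ov = V_GS − V_TN = 2.5 − 1.15 = 1.35 V.
Since V_DS = 0.0864 V < V_ov = 1.35 V, the device is in the triode region.
I_D = k_n [V_ov · V_DS − ½ V_DS²] = 4.704 × [1.35 × 0.0864 − 0.5 × 0.0864²] = 0.531 mA.

Triode; I_D = 0.531 mA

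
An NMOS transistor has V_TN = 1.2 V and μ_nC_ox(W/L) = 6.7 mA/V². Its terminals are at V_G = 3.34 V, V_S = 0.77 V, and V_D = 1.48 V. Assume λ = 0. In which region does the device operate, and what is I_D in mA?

Triode; I_D = 4.83 mA

V_GS = V_G − V_S = 3.34 − 0.77 = 2.57 V; V_DS = V_D − V_S = 1.48 − 0.77 = 0.71 V.
V_ov = V_GS − V_TN = 2.57 − 1.2 = 1.37 V.
Since V_DS = 0.71 V < V_ov = 1.37 V, the device is in the triode region.
I_D = k_n [V_ov · V_DS − ½ V_DS²] = 6.7 × [1.37 × 0.71 − 0.5 × 0.71²] = 4.83 mA.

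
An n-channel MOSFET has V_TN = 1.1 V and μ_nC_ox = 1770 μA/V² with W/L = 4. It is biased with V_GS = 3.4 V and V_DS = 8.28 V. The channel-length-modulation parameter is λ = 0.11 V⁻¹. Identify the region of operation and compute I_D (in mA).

k_n = μ_nC_ox · (W/L) = 7.08 mA/V².
V_ov = V_GS − V_TN = 3.4 − 1.1 = 2.3 V.
Since V_DS = 8.28 V ≥ V_ov = 2.3 V, the device is in saturation.
I_D = ½ k_n V_ov² (1 + λ V_DS) = 0.5 × 7.08 × 2.3² × (1 + 0.11 × 8.28) = 35.8 mA.

Saturation; I_D = 35.8 mA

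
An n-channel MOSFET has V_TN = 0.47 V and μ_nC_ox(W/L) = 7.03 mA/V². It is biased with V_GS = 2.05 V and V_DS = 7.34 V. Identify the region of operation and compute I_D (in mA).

V_ov = V_GS − V_TN = 2.05 − 0.47 = 1.58 V.
Since V_DS = 7.34 V ≥ V_ov = 1.58 V, the device is in saturation.
I_D = ½ k_n V_ov² = 0.5 × 7.03 × 1.58² = 8.77 mA.

Saturation; I_D = 8.77 mA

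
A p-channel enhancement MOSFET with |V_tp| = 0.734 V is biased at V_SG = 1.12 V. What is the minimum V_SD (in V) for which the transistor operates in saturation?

The boundary between triode and saturation is V_SD = V_SG − |V_tp| = V_ov.
V_ov = 1.12 − 0.734 = 0.386 V.

V_SD,sat = 0.386 V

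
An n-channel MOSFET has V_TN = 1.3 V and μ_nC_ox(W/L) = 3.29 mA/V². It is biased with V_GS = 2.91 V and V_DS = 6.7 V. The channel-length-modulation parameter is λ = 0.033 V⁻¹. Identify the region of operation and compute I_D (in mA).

V_ov = V_GS − V_TN = 2.91 − 1.3 = 1.61 V.
Since V_DS = 6.7 V ≥ V_ov = 1.61 V, the device is in saturation.
I_D = ½ k_n V_ov² (1 + λ V_DS) = 0.5 × 3.29 × 1.61² × (1 + 0.033 × 6.7) = 5.21 mA.

Saturation; I_D = 5.21 mA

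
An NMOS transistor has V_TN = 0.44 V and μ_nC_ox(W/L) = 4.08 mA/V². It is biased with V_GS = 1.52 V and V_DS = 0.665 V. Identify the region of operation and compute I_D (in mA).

Triode; I_D = 2.03 mA

V_ov = V_GS − V_TN = 1.52 − 0.44 = 1.08 V.
Since V_DS = 0.665 V < V_ov = 1.08 V, the device is in the triode region.
I_D = k_n [V_ov · V_DS − ½ V_DS²] = 4.08 × [1.08 × 0.665 − 0.5 × 0.665²] = 2.03 mA.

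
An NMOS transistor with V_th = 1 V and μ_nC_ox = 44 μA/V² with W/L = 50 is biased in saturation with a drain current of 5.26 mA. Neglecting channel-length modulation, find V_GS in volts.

V_GS = 3.19 V

k_n = μ_nC_ox · (W/L) = 2.2 mA/V².
In saturation I_D = ½ k_n (V_GS − V_th)², so V_GS − V_th = √(2 I_D / k_n) = √(2 × 5.26 / 2.2) = 2.19 V.
V_GS = 1 + 2.19 = 3.19 V.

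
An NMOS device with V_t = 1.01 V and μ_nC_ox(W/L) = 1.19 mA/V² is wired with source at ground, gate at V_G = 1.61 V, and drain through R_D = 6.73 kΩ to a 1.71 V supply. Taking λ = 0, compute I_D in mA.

V_GS = V_G = 1.61 V, so V_ov = 1.61 − 1.01 = 0.6 V.
Assume saturation: I_D = ½ k_n V_ov² = 0.5 × 1.19 × 0.6² = 0.214 mA, giving V_DS = V_DD − I_D R_D = 1.71 − 0.214 × 6.73 = 0.268 V.
But 0.268 V < V_ov = 0.6 V, so the device is actually in triode.
In triode I_D = k_n[V_ov V_DS − ½ V_DS²] and I_D = (V_DD − V_DS)/R_D. Equating: 4 V_DS² − 5.805 V_DS + 1.71 = 0, giving V_DS = 0.411 V (the root below V_ov).
I_D = (1.71 − 0.411) / 6.73 = 0.193 mA.

I_D = 0.193 mA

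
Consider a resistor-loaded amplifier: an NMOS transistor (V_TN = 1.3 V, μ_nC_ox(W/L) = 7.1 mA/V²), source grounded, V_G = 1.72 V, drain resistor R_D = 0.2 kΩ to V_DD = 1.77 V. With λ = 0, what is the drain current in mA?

I_D = 0.626 mA

V_GS = V_G = 1.72 V, so V_ov = 1.72 − 1.3 = 0.42 V.
Assume saturation: I_D = ½ k_n V_ov² = 0.5 × 7.1 × 0.42² = 0.626 mA, giving V_DS = V_DD − I_D R_D = 1.77 − 0.626 × 0.2 = 1.64 V.
V_DS = 1.64 V ≥ V_ov = 0.42 V, confirming saturation.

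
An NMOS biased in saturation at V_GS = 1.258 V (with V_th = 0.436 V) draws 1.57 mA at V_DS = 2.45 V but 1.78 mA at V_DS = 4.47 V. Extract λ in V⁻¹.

With V_GS fixed, I_D ∝ (1 + λ V_DS) in saturation, so I_D2/I_D1 = (1 + λ V_DS2)/(1 + λ V_DS1).
1.78/1.57 = 1.134 = (1 + 4.47 λ)/(1 + 2.45 λ).
Solving: λ (I_D1 V_DS2 − I_D2 V_DS1) = I_D2 − I_D1, so λ = (1.78 − 1.57) / (1.57 × 4.47 − 1.78 × 2.45) = 0.21 / 2.66 = 0.079 V⁻¹.

λ = 0.0790 V⁻¹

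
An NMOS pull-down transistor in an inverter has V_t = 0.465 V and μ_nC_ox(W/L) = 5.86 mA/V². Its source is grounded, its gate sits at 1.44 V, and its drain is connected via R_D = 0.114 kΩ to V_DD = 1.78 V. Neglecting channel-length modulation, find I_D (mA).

I_D = 2.79 mA

V_GS = V_G = 1.44 V, so V_ov = 1.44 − 0.465 = 0.975 V.
Assume saturation: I_D = ½ k_n V_ov² = 0.5 × 5.86 × 0.975² = 2.79 mA, giving V_DS = V_DD − I_D R_D = 1.78 − 2.79 × 0.114 = 1.46 V.
V_DS = 1.46 V ≥ V_ov = 0.975 V, confirming saturation.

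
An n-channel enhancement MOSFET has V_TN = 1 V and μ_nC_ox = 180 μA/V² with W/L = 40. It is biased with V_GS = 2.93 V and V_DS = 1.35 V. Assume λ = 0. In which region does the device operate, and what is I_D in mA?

k_n = μ_nC_ox · (W/L) = 7.2 mA/V².
V_ov = V_GS − V_TN = 2.93 − 1 = 1.93 V.
Since V_DS = 1.35 V < V_ov = 1.93 V, the device is in the triode region.
I_D = k_n [V_ov · V_DS − ½ V_DS²] = 7.2 × [1.93 × 1.35 − 0.5 × 1.35²] = 12.2 mA.

Triode; I_D = 12.2 mA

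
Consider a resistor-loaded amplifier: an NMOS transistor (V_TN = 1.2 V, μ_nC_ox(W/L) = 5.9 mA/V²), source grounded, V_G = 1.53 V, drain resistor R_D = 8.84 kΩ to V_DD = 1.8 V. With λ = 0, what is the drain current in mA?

I_D = 0.190 mA

V_GS = V_G = 1.53 V, so V_ov = 1.53 − 1.2 = 0.33 V.
Assume saturation: I_D = ½ k_n V_ov² = 0.5 × 5.9 × 0.33² = 0.321 mA, giving V_DS = V_DD − I_D R_D = 1.8 − 0.321 × 8.84 = -1.04 V.
But -1.04 V < V_ov = 0.33 V, so the device is actually in triode.
In triode I_D = k_n[V_ov V_DS − ½ V_DS²] and I_D = (V_DD − V_DS)/R_D. Equating: 26.1 V_DS² − 18.21 V_DS + 1.8 = 0, giving V_DS = 0.119 V (the root below V_ov).
I_D = (1.8 − 0.119) / 8.84 = 0.19 mA.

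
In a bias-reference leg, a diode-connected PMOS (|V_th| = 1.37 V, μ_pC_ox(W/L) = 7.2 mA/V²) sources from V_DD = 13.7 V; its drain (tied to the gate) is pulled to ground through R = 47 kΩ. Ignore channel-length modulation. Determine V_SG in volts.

With gate tied to drain, V_SG = V_SD ≥ V_SG − |V_th|, so the device is in saturation.
KCL at the drain: ½ k_p (V_SG − |V_th|)² = (V_DD − V_SG)/R.
Let x = V_SG − 1.37. Then 169 x² + x − 12.33 = 0, giving x = 0.267 V (positive root), so V_SG = 1.64 V.
I_D = (V_DD − V_SG)/R = (13.7 − 1.64) / 47 = 0.257 mA.

V_SG = 1.64 V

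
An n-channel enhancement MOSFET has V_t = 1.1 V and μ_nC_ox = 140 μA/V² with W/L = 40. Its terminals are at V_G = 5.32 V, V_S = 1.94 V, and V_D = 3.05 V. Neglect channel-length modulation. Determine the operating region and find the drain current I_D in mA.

Triode; I_D = 10.7 mA

V_GS = V_G − V_S = 5.32 − 1.94 = 3.38 V; V_DS = V_D − V_S = 3.05 − 1.94 = 1.11 V.
k_n = μ_nC_ox · (W/L) = 5.6 mA/V².
V_ov = V_GS − V_t = 3.38 − 1.1 = 2.28 V.
Since V_DS = 1.11 V < V_ov = 2.28 V, the device is in the triode region.
I_D = k_n [V_ov · V_DS − ½ V_DS²] = 5.6 × [2.28 × 1.11 − 0.5 × 1.11²] = 10.7 mA.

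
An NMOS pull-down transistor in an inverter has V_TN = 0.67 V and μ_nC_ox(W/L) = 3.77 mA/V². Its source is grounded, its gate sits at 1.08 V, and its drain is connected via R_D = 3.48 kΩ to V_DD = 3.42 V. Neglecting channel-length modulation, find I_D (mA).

V_GS = V_G = 1.08 V, so V_ov = 1.08 − 0.67 = 0.41 V.
Assume saturation: I_D = ½ k_n V_ov² = 0.5 × 3.77 × 0.41² = 0.317 mA, giving V_DS = V_DD − I_D R_D = 3.42 − 0.317 × 3.48 = 2.32 V.
V_DS = 2.32 V ≥ V_ov = 0.41 V, confirming saturation.

I_D = 0.317 mA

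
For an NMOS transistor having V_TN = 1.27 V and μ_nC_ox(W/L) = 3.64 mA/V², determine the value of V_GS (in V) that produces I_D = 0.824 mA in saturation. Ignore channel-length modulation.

V_GS = 1.94 V

In saturation I_D = ½ k_n (V_GS − V_TN)², so V_GS − V_TN = √(2 I_D / k_n) = √(2 × 0.824 / 3.64) = 0.673 V.
V_GS = 1.27 + 0.673 = 1.94 V.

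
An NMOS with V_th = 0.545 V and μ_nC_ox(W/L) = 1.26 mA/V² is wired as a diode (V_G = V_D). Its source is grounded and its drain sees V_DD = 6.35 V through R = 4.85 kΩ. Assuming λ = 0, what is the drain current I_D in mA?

I_D = 0.944 mA

With gate tied to drain, V_GS = V_DS ≥ V_GS − V_th, so the device is in saturation.
KCL at the drain: ½ k_n (V_GS − V_th)² = (V_DD − V_GS)/R.
Let x = V_GS − 0.545. Then 3.06 x² + x − 5.805 = 0, giving x = 1.22 V (positive root), so V_GS = 1.77 V.
I_D = (V_DD − V_GS)/R = (6.35 − 1.77) / 4.85 = 0.944 mA.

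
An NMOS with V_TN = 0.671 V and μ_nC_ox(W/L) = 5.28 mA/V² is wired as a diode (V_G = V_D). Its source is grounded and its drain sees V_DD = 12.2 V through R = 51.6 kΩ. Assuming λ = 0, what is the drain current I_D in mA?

With gate tied to drain, V_GS = V_DS ≥ V_GS − V_TN, so the device is in saturation.
KCL at the drain: ½ k_n (V_GS − V_TN)² = (V_DD − V_GS)/R.
Let x = V_GS − 0.671. Then 136 x² + x − 11.53 = 0, giving x = 0.287 V (positive root), so V_GS = 0.958 V.
I_D = (V_DD − V_GS)/R = (12.2 − 0.958) / 51.6 = 0.218 mA.

I_D = 0.218 mA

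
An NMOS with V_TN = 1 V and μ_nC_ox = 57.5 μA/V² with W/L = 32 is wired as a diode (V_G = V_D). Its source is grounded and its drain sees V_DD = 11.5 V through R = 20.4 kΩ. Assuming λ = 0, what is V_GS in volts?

With gate tied to drain, V_GS = V_DS ≥ V_GS − V_TN, so the device is in saturation.
k_n = μ_nC_ox · (W/L) = 1.84 mA/V².
KCL at the drain: ½ k_n (V_GS − V_TN)² = (V_DD − V_GS)/R.
Let x = V_GS − 1. Then 18.8 x² + x − 10.5 = 0, giving x = 0.722 V (positive root), so V_GS = 1.72 V.
I_D = (V_DD − V_GS)/R = (11.5 − 1.72) / 20.4 = 0.479 mA.

V_GS = 1.72 V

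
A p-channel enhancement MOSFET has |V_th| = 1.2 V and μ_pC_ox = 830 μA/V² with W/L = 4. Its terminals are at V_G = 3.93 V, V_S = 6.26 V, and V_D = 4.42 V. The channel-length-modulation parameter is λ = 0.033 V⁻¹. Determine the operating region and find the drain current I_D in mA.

Saturation; I_D = 2.25 mA

V_SG = V_S − V_G = 6.26 − 3.93 = 2.33 V; V_SD = V_S − V_D = 6.26 − 4.42 = 1.84 V.
k_p = μ_pC_ox · (W/L) = 3.32 mA/V².
V_ov = V_SG − |V_th| = 2.33 − 1.2 = 1.13 V.
Since V_SD = 1.84 V ≥ V_ov = 1.13 V, the device is in saturation.
I_D = ½ k_p V_ov² (1 + λ V_SD) = 0.5 × 3.32 × 1.13² × (1 + 0.033 × 1.84) = 2.25 mA.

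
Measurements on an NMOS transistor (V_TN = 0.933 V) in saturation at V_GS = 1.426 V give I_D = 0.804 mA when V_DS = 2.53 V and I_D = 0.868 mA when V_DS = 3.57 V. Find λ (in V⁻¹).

With V_GS fixed, I_D ∝ (1 + λ V_DS) in saturation, so I_D2/I_D1 = (1 + λ V_DS2)/(1 + λ V_DS1).
0.868/0.804 = 1.08 = (1 + 3.57 λ)/(1 + 2.53 λ).
Solving: λ (I_D1 V_DS2 − I_D2 V_DS1) = I_D2 − I_D1, so λ = (0.868 − 0.804) / (0.804 × 3.57 − 0.868 × 2.53) = 0.064 / 0.674 = 0.0949 V⁻¹.

λ = 0.0949 V⁻¹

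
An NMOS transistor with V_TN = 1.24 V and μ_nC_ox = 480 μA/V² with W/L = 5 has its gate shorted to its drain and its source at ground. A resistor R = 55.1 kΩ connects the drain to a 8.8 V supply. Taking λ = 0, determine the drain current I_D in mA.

With gate tied to drain, V_GS = V_DS ≥ V_GS − V_TN, so the device is in saturation.
k_n = μ_nC_ox · (W/L) = 2.4 mA/V².
KCL at the drain: ½ k_n (V_GS − V_TN)² = (V_DD − V_GS)/R.
Let x = V_GS − 1.24. Then 66.1 x² + x − 7.56 = 0, giving x = 0.331 V (positive root), so V_GS = 1.57 V.
I_D = (V_DD − V_GS)/R = (8.8 − 1.57) / 55.1 = 0.131 mA.

I_D = 0.131 mA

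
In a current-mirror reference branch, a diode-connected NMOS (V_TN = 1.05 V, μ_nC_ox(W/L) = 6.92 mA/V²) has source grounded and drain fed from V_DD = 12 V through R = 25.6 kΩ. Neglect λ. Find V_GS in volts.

With gate tied to drain, V_GS = V_DS ≥ V_GS − V_TN, so the device is in saturation.
KCL at the drain: ½ k_n (V_GS − V_TN)² = (V_DD − V_GS)/R.
Let x = V_GS − 1.05. Then 88.6 x² + x − 10.95 = 0, giving x = 0.346 V (positive root), so V_GS = 1.4 V.
I_D = (V_DD − V_GS)/R = (12 − 1.4) / 25.6 = 0.414 mA.

V_GS = 1.40 V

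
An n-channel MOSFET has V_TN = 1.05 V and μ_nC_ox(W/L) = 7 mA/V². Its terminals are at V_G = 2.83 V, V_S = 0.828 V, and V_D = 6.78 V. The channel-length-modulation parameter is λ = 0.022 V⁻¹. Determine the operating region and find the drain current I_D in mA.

V_GS = V_G − V_S = 2.83 − 0.828 = 2 V; V_DS = V_D − V_S = 6.78 − 0.828 = 5.95 V.
V_ov = V_GS − V_TN = 2 − 1.05 = 0.952 V.
Since V_DS = 5.95 V ≥ V_ov = 0.952 V, the device is in saturation.
I_D = ½ k_n V_ov² (1 + λ V_DS) = 0.5 × 7 × 0.952² × (1 + 0.022 × 5.95) = 3.59 mA.

Saturation; I_D = 3.59 mA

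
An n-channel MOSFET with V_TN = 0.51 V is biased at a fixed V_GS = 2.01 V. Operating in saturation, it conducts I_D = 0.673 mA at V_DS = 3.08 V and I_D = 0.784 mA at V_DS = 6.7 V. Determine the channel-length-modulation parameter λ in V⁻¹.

λ = 0.0530 V⁻¹

With V_GS fixed, I_D ∝ (1 + λ V_DS) in saturation, so I_D2/I_D1 = (1 + λ V_DS2)/(1 + λ V_DS1).
0.784/0.673 = 1.165 = (1 + 6.7 λ)/(1 + 3.08 λ).
Solving: λ (I_D1 V_DS2 − I_D2 V_DS1) = I_D2 − I_D1, so λ = (0.784 − 0.673) / (0.673 × 6.7 − 0.784 × 3.08) = 0.111 / 2.09 = 0.053 V⁻¹.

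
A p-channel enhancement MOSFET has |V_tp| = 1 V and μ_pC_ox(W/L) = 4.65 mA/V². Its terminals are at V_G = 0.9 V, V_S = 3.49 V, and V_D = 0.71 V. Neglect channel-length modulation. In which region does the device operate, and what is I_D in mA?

Saturation; I_D = 5.88 mA

V_SG = V_S − V_G = 3.49 − 0.9 = 2.59 V; V_SD = V_S − V_D = 3.49 − 0.71 = 2.78 V.
V_ov = V_SG − |V_tp| = 2.59 − 1 = 1.59 V.
Since V_SD = 2.78 V ≥ V_ov = 1.59 V, the device is in saturation.
I_D = ½ k_p V_ov² = 0.5 × 4.65 × 1.59² = 5.88 mA.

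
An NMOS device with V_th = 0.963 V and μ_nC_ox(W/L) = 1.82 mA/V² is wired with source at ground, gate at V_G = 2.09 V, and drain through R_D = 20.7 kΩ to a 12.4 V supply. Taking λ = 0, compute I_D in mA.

I_D = 0.583 mA

V_GS = V_G = 2.09 V, so V_ov = 2.09 − 0.963 = 1.13 V.
Assume saturation: I_D = ½ k_n V_ov² = 0.5 × 1.82 × 1.13² = 1.16 mA, giving V_DS = V_DD − I_D R_D = 12.4 − 1.16 × 20.7 = -11.5 V.
But -11.5 V < V_ov = 1.13 V, so the device is actually in triode.
In triode I_D = k_n[V_ov V_DS − ½ V_DS²] and I_D = (V_DD − V_DS)/R_D. Equating: 18.8 V_DS² − 43.46 V_DS + 12.4 = 0, giving V_DS = 0.334 V (the root below V_ov).
I_D = (12.4 − 0.334) / 20.7 = 0.583 mA.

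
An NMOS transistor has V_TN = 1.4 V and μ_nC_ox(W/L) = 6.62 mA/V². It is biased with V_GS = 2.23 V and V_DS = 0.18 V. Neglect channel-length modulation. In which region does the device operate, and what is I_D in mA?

V_ov = V_GS − V_TN = 2.23 − 1.4 = 0.83 V.
Since V_DS = 0.18 V < V_ov = 0.83 V, the device is in the triode region.
I_D = k_n [V_ov · V_DS − ½ V_DS²] = 6.62 × [0.83 × 0.18 − 0.5 × 0.18²] = 0.882 mA.

Triode; I_D = 0.882 mA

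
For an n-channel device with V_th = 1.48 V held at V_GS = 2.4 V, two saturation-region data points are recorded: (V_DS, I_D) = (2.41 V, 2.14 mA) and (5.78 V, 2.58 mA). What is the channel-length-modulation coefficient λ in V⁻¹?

With V_GS fixed, I_D ∝ (1 + λ V_DS) in saturation, so I_D2/I_D1 = (1 + λ V_DS2)/(1 + λ V_DS1).
2.58/2.14 = 1.206 = (1 + 5.78 λ)/(1 + 2.41 λ).
Solving: λ (I_D1 V_DS2 − I_D2 V_DS1) = I_D2 − I_D1, so λ = (2.58 − 2.14) / (2.14 × 5.78 − 2.58 × 2.41) = 0.44 / 6.15 = 0.0715 V⁻¹.

λ = 0.0715 V⁻¹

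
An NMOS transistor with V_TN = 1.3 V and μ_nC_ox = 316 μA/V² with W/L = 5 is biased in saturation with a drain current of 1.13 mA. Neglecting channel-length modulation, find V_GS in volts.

V_GS = 2.50 V

k_n = μ_nC_ox · (W/L) = 1.58 mA/V².
In saturation I_D = ½ k_n (V_GS − V_TN)², so V_GS − V_TN = √(2 I_D / k_n) = √(2 × 1.13 / 1.58) = 1.2 V.
V_GS = 1.3 + 1.2 = 2.5 V.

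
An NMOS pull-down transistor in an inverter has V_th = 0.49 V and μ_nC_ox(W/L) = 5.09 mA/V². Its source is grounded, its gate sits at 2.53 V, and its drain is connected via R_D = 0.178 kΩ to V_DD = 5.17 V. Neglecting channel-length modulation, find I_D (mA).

I_D = 10.6 mA

V_GS = V_G = 2.53 V, so V_ov = 2.53 − 0.49 = 2.04 V.
Assume saturation: I_D = ½ k_n V_ov² = 0.5 × 5.09 × 2.04² = 10.6 mA, giving V_DS = V_DD − I_D R_D = 5.17 − 10.6 × 0.178 = 3.28 V.
V_DS = 3.28 V ≥ V_ov = 2.04 V, confirming saturation.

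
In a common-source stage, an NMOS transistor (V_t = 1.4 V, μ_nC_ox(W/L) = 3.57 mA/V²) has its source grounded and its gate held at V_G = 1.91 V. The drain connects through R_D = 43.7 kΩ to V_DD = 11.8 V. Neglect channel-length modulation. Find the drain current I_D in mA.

V_GS = V_G = 1.91 V, so V_ov = 1.91 − 1.4 = 0.51 V.
Assume saturation: I_D = ½ k_n V_ov² = 0.5 × 3.57 × 0.51² = 0.464 mA, giving V_DS = V_DD − I_D R_D = 11.8 − 0.464 × 43.7 = -8.49 V.
But -8.49 V < V_ov = 0.51 V, so the device is actually in triode.
In triode I_D = k_n[V_ov V_DS − ½ V_DS²] and I_D = (V_DD − V_DS)/R_D. Equating: 78 V_DS² − 80.56 V_DS + 11.8 = 0, giving V_DS = 0.177 V (the root below V_ov).
I_D = (11.8 − 0.177) / 43.7 = 0.266 mA.

I_D = 0.266 mA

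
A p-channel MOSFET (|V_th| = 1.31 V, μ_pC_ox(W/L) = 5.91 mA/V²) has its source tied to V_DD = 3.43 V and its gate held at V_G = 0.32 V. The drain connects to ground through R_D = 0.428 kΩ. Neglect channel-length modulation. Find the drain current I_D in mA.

I_D = 6.28 mA

V_SG = V_DD − V_G = 3.43 − 0.32 = 3.11 V, so V_ov = 3.11 − 1.31 = 1.8 V.
Assume saturation: I_D = ½ k_p V_ov² = 0.5 × 5.91 × 1.8² = 9.57 mA, giving V_SD = V_DD − I_D R_D = 3.43 − 9.57 × 0.428 = -0.668 V.
But -0.668 V < V_ov = 1.8 V, so the device is actually in triode.
In triode I_D = k_p[V_ov V_SD − ½ V_SD²] and I_D = (V_DD − V_SD)/R_D. Equating: 1.26 V_SD² − 5.553 V_SD + 3.43 = 0, giving V_SD = 0.744 V (the root below V_ov).
I_D = (3.43 − 0.744) / 0.428 = 6.28 mA.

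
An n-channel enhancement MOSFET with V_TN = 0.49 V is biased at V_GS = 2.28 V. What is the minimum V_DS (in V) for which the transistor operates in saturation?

The boundary between triode and saturation is V_DS = V_GS − V_TN = V_ov.
V_ov = 2.28 − 0.49 = 1.79 V.

V_DS,sat = 1.79 V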